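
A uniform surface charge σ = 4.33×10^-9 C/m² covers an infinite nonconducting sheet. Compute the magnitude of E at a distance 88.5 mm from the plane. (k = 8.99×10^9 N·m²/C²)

|E| ≈ 245 N/C

The symmetry is planar: E is normal to the sheet and the same magnitude on both sides. Take a pillbox straddling the sheet with end-cap area A.
Flux Φ = 2EA and Q_enc = σA, so 2EA = σA/ε₀ ⇒ E = |σ|/(2ε₀), independent of distance.
E = 2πk|σ| = 2π(8.99×10^9)(4.33×10^-9) = 245 N/C.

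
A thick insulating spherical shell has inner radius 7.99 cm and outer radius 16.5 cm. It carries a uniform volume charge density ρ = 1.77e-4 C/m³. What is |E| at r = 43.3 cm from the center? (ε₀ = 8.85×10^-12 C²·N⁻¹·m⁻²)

By spherical symmetry E is radial; choose a Gaussian sphere of radius r = 43.3 cm (r > 16.5 cm, enclosing the whole shell).
Q_enc = ρ·(4π/3)(b³ − a³) = (1.77×10^-4)·(4π/3)·((0.165)³ − (0.0799)³) = 2.952×10^-6 C.
Since E is radial and uniform over the Gaussian sphere, Φ = E·4πr² = Q_enc/ε₀.
E = |Q_enc|/(4πε₀r²) = (2.952×10^-6)/(4π·8.85×10^-12·(0.433)²) = 1.42e5 N/C.

|E| ≈ 1.42×10^5 N/C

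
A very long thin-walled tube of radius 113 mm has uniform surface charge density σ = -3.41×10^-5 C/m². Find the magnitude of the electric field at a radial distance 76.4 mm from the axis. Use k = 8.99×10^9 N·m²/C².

Take a coaxial cylindrical Gaussian surface of radius r = 76.4 mm and length L (r < 113 mm, inside the shell).
All the surface charge lies outside this cylinder: Q_enc = 0, hence E = 0.

|E| = 0 N/C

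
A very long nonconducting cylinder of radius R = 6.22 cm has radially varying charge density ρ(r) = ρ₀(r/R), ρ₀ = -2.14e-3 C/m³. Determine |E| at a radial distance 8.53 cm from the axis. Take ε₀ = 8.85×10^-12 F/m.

Take a coaxial cylindrical Gaussian surface of radius r = 8.53 cm and length L (r > R, full charge per length enclosed).
λ_enc = 2π ∫₀^R ρ₀(r'/R)^1 r' dr' = 2πρ₀R²/3 = -1.734e-5 C/m.
Since E is radial and uniform over the curved surface, Φ = E·2πrL = Q_enc/ε₀ = λ_enc L/ε₀.
E = |λ_enc|/(2πε₀r) = (1.734e-5)/(2π·8.85×10^-12·0.0853) = 3.66e6 N/C.

3.66×10^6 V/m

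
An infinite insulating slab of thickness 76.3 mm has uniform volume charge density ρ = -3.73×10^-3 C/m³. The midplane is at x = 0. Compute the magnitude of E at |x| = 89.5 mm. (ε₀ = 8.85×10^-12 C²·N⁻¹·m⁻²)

E ≈ 1.61e7 V/m

The point |x| = 89.5 mm lies outside the slab (half-thickness 0.03815 m). A symmetric pillbox spanning the full slab encloses Q_enc = ρ·d·A.
Flux = 2EA ⇒ E = |ρ|d/(2ε₀), independent of distance outside.
E = (3.73×10^-3)(0.0763)/(2·8.85×10^-12) = 1.61×10^7 N/C.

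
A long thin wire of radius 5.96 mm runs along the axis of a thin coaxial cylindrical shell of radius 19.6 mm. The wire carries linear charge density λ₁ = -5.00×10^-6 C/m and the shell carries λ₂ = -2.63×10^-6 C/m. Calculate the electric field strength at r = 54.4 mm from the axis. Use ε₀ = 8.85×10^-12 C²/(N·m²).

Choose a coaxial cylinder of radius r = 54.4 mm (arbitrary length L) as the Gaussian surface (r > 19.6 mm, enclosing both).
λ_enc = λ₁ + λ₂ = (-5.00e-6) + (-2.63e-6) = -7.63×10^-6 C/m.
Gauss's law: E·2πrL = λ_enc L/ε₀.
E = |λ_enc|/(2πε₀r) = (7.63×10^-6)/(2π·8.85×10^-12·0.0544) = 2.52e6 N/C.

|E| = 2.52×10^6 V/m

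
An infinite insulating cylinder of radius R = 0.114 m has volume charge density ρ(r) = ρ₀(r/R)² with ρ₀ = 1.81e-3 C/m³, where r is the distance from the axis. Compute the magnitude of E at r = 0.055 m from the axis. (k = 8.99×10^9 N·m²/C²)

Take a coaxial cylindrical Gaussian surface of radius r = 0.055 m and length L (r < R).
λ_enc = ∫₀^r ρ(r')·2πr' dr' = (2πρ₀/R²)·r^4/4 = 2.002e-6 C/m.
Gauss's law: E·2πrL = λ_enc L/ε₀.
E = 2k|λ_enc|/r = 2(8.99×10^9)(2.002×10^-6)/(0.055) = 6.54e5 N/C.

E = 6.54×10^5 V/m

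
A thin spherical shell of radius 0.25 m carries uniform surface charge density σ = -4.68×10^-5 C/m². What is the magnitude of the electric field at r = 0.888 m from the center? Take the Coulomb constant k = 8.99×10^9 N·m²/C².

By spherical symmetry E is radial; choose a Gaussian sphere of radius r = 0.888 m (r > 0.25 m).
The entire shell is enclosed: Q_enc = σ·4πR² = (-4.68×10^-5)·4π·(0.25)² = -3.676×10^-5 C.
Since E is radial and uniform over the Gaussian sphere, Φ = E·4πr² = Q_enc/ε₀.
E = k|Q_enc|/r² = (8.99×10^9)(3.676×10^-5)/(0.888)² = 4.19e5 N/C.

|E| ≈ 4.19e5 V/m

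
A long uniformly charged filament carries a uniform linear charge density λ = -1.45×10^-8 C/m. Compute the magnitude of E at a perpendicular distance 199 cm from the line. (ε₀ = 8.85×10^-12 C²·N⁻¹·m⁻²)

Coaxial Gaussian cylinder, radius r = 199 cm, length L.
Q_enc = λL, so λ_enc = -1.45×10^-8 C/m.
Gauss's law: E·2πrL = λ_enc L/ε₀.
E = |λ_enc|/(2πε₀r) = (1.45×10^-8)/(2π·8.85×10^-12·1.99) = 131 N/C.

E = 131 N/C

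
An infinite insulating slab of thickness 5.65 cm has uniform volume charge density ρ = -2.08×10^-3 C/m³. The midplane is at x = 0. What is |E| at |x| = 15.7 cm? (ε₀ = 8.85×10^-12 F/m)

6.64e6 N/C

The point |x| = 15.7 cm lies outside the slab (half-thickness 0.02825 m). A symmetric pillbox spanning the full slab encloses Q_enc = ρ·d·A.
Flux = 2EA ⇒ E = |ρ|d/(2ε₀), independent of distance outside.
E = (2.08e-3)(0.0565)/(2·8.85×10^-12) = 6.64e6 N/C.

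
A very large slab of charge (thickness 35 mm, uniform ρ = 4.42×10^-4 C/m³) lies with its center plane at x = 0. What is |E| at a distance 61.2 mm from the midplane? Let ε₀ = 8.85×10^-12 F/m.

8.74×10^5 N/C

The point |x| = 61.2 mm lies outside the slab (half-thickness 0.0175 m). A symmetric pillbox spanning the full slab encloses Q_enc = ρ·d·A.
Flux = 2EA ⇒ E = |ρ|d/(2ε₀), independent of distance outside.
E = (4.42×10^-4)(0.035)/(2·8.85×10^-12) = 8.74×10^5 N/C.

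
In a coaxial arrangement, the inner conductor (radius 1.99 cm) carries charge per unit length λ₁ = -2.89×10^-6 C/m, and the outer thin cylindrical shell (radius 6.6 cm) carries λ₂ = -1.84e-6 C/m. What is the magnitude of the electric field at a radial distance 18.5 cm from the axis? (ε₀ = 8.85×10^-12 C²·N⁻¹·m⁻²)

Choose a coaxial cylinder of radius r = 18.5 cm (arbitrary length L) as the Gaussian surface (r > 6.6 cm, enclosing both).
λ_enc = λ₁ + λ₂ = (-2.89×10^-6) + (-1.84×10^-6) = -4.73×10^-6 C/m.
By Gauss's law (flux through the curved wall only), E·2πrL = λ_enc L/ε₀.
E = |λ_enc|/(2πε₀r) = (4.73e-6)/(2π·8.85×10^-12·0.185) = 4.60×10^5 N/C.

|E| ≈ 4.60×10^5 V/m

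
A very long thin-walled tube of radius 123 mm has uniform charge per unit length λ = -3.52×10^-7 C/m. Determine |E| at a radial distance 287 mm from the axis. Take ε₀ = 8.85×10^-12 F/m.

Choose a coaxial cylinder of radius r = 287 mm (arbitrary length L) as the Gaussian surface (r > 123 mm).
The full line charge is enclosed: λ_enc = -3.52e-7 C/m.
Since E is radial and uniform over the curved surface, Φ = E·2πrL = Q_enc/ε₀ = λ_enc L/ε₀.
E = |λ_enc|/(2πε₀r) = (3.52×10^-7)/(2π·8.85×10^-12·0.287) = 2.21×10^4 N/C.

2.21×10^4 N/C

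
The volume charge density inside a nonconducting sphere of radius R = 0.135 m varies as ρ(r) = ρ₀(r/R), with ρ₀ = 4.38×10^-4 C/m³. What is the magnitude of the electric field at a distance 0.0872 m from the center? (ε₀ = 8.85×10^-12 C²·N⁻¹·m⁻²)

Symmetry ⇒ E = E(r) r̂. Gaussian sphere of radius r = 0.0872 m (r < R).
Integrate the density: Q_enc = 4π ∫₀^r ρ₀(r'/R)^1 r'² dr' = 4πρ₀ r^4/(4·R) = 5.893×10^-7 C.
By Gauss's law, ∮E·dA = E·4πr² = Q_enc/ε₀.
E = |Q_enc|/(4πε₀r²) = (5.893×10^-7)/(4π·8.85×10^-12·(0.0872)²) = 6.97×10^5 N/C.

6.97×10^5 N/C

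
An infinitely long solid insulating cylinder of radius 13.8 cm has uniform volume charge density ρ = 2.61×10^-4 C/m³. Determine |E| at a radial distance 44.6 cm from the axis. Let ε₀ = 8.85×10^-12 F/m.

|E| ≈ 6.30e5 V/m

Take a coaxial cylindrical Gaussian surface of radius r = 44.6 cm and length L (r > 13.8 cm, full cross-section enclosed).
λ_enc = ρ·πR² = (2.61×10^-4)π(0.138)² = 1.562×10^-5 C/m.
Applying ∮E·dA = Q_enc/ε₀ with the end caps contributing no flux:
E = |λ_enc|/(2πε₀r) = (1.562×10^-5)/(2π·8.85×10^-12·0.446) = 6.30×10^5 N/C.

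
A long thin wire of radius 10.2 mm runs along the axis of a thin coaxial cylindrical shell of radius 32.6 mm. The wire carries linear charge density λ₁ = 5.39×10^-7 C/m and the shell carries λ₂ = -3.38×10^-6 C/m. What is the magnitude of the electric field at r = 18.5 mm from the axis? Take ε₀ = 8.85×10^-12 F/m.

|E| = 5.24e5 N/C

Choose a coaxial cylinder of radius r = 18.5 mm (arbitrary length L) as the Gaussian surface (between the conductors, 10.2 mm < r < 32.6 mm).
The shell at 32.6 mm lies outside the Gaussian surface, so λ_enc = λ₁ = 5.39×10^-7 C/m.
Gauss's law: E·2πrL = λ_enc L/ε₀.
E = |λ_enc|/(2πε₀r) = (5.39e-7)/(2π·8.85×10^-12·0.0185) = 5.24×10^5 N/C.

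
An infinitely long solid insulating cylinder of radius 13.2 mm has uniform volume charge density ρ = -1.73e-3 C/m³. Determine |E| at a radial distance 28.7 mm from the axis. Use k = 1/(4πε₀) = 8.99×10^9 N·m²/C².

E = 5.93e5 N/C

Coaxial Gaussian cylinder, radius r = 28.7 mm, length L (r > 13.2 mm, full cross-section enclosed).
λ_enc = ρ·πR² = (-1.73×10^-3)π(0.0132)² = -9.47e-7 C/m.
Applying ∮E·dA = Q_enc/ε₀ with the end caps contributing no flux:
E = 2k|λ_enc|/r = 2(8.99×10^9)(9.47×10^-7)/(0.0287) = 5.93×10^5 N/C.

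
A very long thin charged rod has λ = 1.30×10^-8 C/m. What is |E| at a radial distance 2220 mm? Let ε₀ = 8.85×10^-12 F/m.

E = 105 N/C

By cylindrical symmetry E is radial; use a coaxial Gaussian cylinder of radius 2220 mm and length L.
Q_enc = λL, so λ_enc = 1.30×10^-8 C/m.
Applying ∮E·dA = Q_enc/ε₀ with the end caps contributing no flux:
E = |λ_enc|/(2πε₀r) = (1.30×10^-8)/(2π·8.85×10^-12·2.22) = 105 N/C.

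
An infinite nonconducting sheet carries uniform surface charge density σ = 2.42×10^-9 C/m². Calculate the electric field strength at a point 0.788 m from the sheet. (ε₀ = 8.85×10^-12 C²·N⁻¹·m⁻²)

|E| = 137 V/m

By planar symmetry E is perpendicular to the sheet and uniform; use a Gaussian pillbox with flat faces of area A on each side of the sheet.
Only the two end caps contribute flux: Φ = 2EA. With Q_enc = σA, Gauss's law gives E = |σ|/(2ε₀).
E = |σ|/(2ε₀) = (2.42×10^-9)/(2·8.85×10^-12) = 137 N/C.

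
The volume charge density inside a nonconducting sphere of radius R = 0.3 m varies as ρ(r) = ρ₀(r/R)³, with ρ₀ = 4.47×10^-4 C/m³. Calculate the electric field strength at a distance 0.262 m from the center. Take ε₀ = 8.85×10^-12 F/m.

By spherical symmetry E is radial; choose a Gaussian sphere of radius r = 0.262 m (r < R).
Integrate the density: Q_enc = 4π ∫₀^r ρ₀(r'/R)^3 r'² dr' = 4πρ₀ r^6/(6·R³) = 1.122×10^-5 C.
Gauss's law: E·4πr² = Q_enc/ε₀.
E = |Q_enc|/(4πε₀r²) = (1.122×10^-5)/(4π·8.85×10^-12·(0.262)²) = 1.47×10^6 N/C.

|E| ≈ 1.47×10^6 N/C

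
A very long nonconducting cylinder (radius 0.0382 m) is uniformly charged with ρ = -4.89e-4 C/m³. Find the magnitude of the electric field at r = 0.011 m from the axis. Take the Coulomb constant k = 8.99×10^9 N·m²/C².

|E| = 3.04e5 N/C

By cylindrical symmetry E is radial; use a coaxial Gaussian cylinder of radius 0.011 m and length L (r < R).
Charge inside radius r per length L is ρ·πr²·L, so λ_enc = ρπr² = -1.859×10^-7 C/m.
Applying ∮E·dA = Q_enc/ε₀ with the end caps contributing no flux:
E = 2k|λ_enc|/r = 2(8.99×10^9)(1.859×10^-7)/(0.011) = 3.04×10^5 N/C.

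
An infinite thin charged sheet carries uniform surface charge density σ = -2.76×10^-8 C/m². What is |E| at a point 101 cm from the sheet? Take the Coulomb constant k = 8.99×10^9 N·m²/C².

The symmetry is planar: E is normal to the sheet and the same magnitude on both sides. Take a pillbox straddling the sheet with end-cap area A.
Flux Φ = 2EA and Q_enc = σA, so 2EA = σA/ε₀ ⇒ E = |σ|/(2ε₀), independent of distance.
E = 2πk|σ| = 2π(8.99×10^9)(2.76×10^-8) = 1.56×10^3 N/C.

|E| ≈ 1.56×10^3 V/m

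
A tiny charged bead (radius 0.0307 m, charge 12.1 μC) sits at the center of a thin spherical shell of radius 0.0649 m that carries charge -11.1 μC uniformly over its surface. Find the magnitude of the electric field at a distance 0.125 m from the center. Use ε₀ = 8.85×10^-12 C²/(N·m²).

|E| = 5.75×10^5 N/C

By spherical symmetry E is radial; choose a Gaussian sphere of radius r = 0.125 m (r > 0.0649 m, enclosing both).
Q_enc = (12.1 μC) + (-11.1 μC) = 1.00×10^-6 C.
Applying ∮E·dA = Q_enc/ε₀ with Φ = E(4πr²):
E = |Q_enc|/(4πε₀r²) = (1.00×10^-6)/(4π·8.85×10^-12·(0.125)²) = 5.75×10^5 N/C.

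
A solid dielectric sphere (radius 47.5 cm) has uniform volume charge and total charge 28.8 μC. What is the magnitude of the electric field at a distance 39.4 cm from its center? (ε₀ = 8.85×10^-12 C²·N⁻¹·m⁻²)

|E| ≈ 9.52e5 N/C

Take a concentric spherical Gaussian surface of radius r = 39.4 cm (r < R).
For a uniform sphere the enclosed fraction is (r/R)³, so Q_enc = (28.8 μC)(0.394/0.475)³ = 1.644e-5 C.
Gauss's law: E·4πr² = Q_enc/ε₀.
E = |Q_enc|/(4πε₀r²) = (1.644×10^-5)/(4π·8.85×10^-12·(0.394)²) = 9.52×10^5 N/C.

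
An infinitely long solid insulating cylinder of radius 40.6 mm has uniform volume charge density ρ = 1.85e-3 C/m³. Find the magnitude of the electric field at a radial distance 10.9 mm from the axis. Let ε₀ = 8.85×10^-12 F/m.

E ≈ 1.14×10^6 N/C

Take a coaxial cylindrical Gaussian surface of radius r = 10.9 mm and length L (r < R).
Enclosed charge per unit length: λ_enc = ρ·πr² = (1.85×10^-3)π(0.0109)² = 6.905×10^-7 C/m.
Since E is radial and uniform over the curved surface, Φ = E·2πrL = Q_enc/ε₀ = λ_enc L/ε₀.
E = |λ_enc|/(2πε₀r) = (6.905×10^-7)/(2π·8.85×10^-12·0.0109) = 1.14e6 N/C.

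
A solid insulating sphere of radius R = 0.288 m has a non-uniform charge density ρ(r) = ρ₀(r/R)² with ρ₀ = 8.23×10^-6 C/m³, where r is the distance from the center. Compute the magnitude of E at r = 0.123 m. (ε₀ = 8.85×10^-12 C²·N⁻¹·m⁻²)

E = 4.17×10^3 N/C

By spherical symmetry E is radial; choose a Gaussian sphere of radius r = 0.123 m (r < R).
Q_enc = ∫₀^r ρ(r')·4πr'² dr' = (4πρ₀/R²) ∫₀^r r'^4 dr' = 4πρ₀ r^5/(5·R²) = 7.021×10^-9 C.
Since E is radial and uniform over the Gaussian sphere, Φ = E·4πr² = Q_enc/ε₀.
E = |Q_enc|/(4πε₀r²) = (7.021×10^-9)/(4π·8.85×10^-12·(0.123)²) = 4.17×10^3 N/C.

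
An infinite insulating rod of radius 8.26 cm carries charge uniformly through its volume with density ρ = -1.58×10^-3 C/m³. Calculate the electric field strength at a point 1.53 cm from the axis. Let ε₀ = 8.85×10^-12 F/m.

Coaxial Gaussian cylinder, radius r = 1.53 cm, length L (r < R).
Charge inside radius r per length L is ρ·πr²·L, so λ_enc = ρπr² = -1.162×10^-6 C/m.
Applying ∮E·dA = Q_enc/ε₀ with the end caps contributing no flux:
E = |λ_enc|/(2πε₀r) = (1.162e-6)/(2π·8.85×10^-12·0.0153) = 1.37×10^6 N/C.

1.37×10^6 V/m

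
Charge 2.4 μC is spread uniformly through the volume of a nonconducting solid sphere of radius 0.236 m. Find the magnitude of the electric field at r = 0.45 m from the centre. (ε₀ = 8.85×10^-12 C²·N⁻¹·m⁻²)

Symmetry ⇒ E = E(r) r̂. Gaussian sphere of radius r = 0.45 m (r > R, so the entire charge is enclosed).
Q_enc = 2.4 μC = 2.40e-6 C.
Since E is radial and uniform over the Gaussian sphere, Φ = E·4πr² = Q_enc/ε₀.
E = |Q_enc|/(4πε₀r²) = (2.40×10^-6)/(4π·8.85×10^-12·(0.45)²) = 1.07×10^5 N/C.

|E| ≈ 1.07e5 V/m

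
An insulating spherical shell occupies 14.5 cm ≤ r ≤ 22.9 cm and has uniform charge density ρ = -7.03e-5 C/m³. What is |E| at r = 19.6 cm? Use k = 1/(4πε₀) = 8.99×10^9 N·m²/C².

E ≈ 3.09×10^5 N/C

Use a concentric Gaussian sphere at r = 19.6 cm (within the shell material, 14.5 cm < r < 22.9 cm).
Only the shell between 14.5 cm and r is enclosed: Q_enc = ρ·(4π/3)(r³ − a³) = (-7.03e-5)·(4π/3)·((0.196)³ − (0.145)³) = -1.32e-6 C.
Applying ∮E·dA = Q_enc/ε₀ with Φ = E(4πr²):
E = k|Q_enc|/r² = (8.99×10^9)(1.32×10^-6)/(0.196)² = 3.09×10^5 N/C.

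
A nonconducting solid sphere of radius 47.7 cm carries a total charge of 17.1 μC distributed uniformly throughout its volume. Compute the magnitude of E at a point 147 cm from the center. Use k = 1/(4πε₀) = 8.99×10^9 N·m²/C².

E ≈ 7.11e4 N/C

Use a concentric Gaussian sphere at r = 147 cm (r > R, so the entire charge is enclosed).
Q_enc = 17.1 μC = 1.71×10^-5 C.
Gauss's law: E·4πr² = Q_enc/ε₀.
E = k|Q_enc|/r² = (8.99×10^9)(1.71×10^-5)/(1.47)² = 7.11×10^4 N/C.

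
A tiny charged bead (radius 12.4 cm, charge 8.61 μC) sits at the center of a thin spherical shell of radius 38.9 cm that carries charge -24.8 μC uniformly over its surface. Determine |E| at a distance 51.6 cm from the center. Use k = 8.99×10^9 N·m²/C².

Symmetry ⇒ E = E(r) r̂. Gaussian sphere of radius r = 51.6 cm (r > 38.9 cm, enclosing both).
Q_enc = (8.61 μC) + (-24.8 μC) = -1.619×10^-5 C.
Gauss's law: E·4πr² = Q_enc/ε₀.
E = k|Q_enc|/r² = (8.99×10^9)(1.619×10^-5)/(0.516)² = 5.47×10^5 N/C.

|E| = 5.47e5 V/m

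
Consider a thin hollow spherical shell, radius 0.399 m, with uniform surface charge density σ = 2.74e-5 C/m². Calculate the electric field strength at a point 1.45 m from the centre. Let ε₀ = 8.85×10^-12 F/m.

|E| ≈ 2.34×10^5 V/m

Use a concentric Gaussian sphere at r = 1.45 m (r > 0.399 m).
The entire shell is enclosed: Q_enc = σ·4πR² = (2.74×10^-5)·4π·(0.399)² = 5.482×10^-5 C.
Applying ∮E·dA = Q_enc/ε₀ with Φ = E(4πr²):
E = |Q_enc|/(4πε₀r²) = (5.482×10^-5)/(4π·8.85×10^-12·(1.45)²) = 2.34×10^5 N/C.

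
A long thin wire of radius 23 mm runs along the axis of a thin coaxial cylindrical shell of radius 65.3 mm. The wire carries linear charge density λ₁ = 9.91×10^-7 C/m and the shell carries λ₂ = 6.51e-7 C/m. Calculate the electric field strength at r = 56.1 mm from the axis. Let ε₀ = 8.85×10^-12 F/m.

E = 3.18e5 V/m

By cylindrical symmetry E is radial; use a coaxial Gaussian cylinder of radius 56.1 mm and length L (between the conductors, 23 mm < r < 65.3 mm).
The shell at 65.3 mm lies outside the Gaussian surface, so λ_enc = λ₁ = 9.91e-7 C/m.
Gauss's law: E·2πrL = λ_enc L/ε₀.
E = |λ_enc|/(2πε₀r) = (9.91e-7)/(2π·8.85×10^-12·0.0561) = 3.18×10^5 N/C.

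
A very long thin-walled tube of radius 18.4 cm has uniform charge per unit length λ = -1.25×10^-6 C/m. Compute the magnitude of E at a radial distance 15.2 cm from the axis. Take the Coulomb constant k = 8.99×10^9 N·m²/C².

Coaxial Gaussian cylinder, radius r = 15.2 cm, length L (r < 18.4 cm, inside the shell).
No charge is enclosed, so Gauss's law gives E·2πrL = 0 ⇒ E = 0.

E = 0 (no enclosed charge)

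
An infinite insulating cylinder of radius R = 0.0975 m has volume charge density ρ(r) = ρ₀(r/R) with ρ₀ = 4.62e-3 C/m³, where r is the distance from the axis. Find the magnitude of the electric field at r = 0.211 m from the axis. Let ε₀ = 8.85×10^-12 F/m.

7.84×10^6 N/C

Take a coaxial cylindrical Gaussian surface of radius r = 0.211 m and length L (r > R, full charge per length enclosed).
λ_enc = 2π ∫₀^R ρ₀(r'/R)^1 r' dr' = 2πρ₀R²/3 = 9.198e-5 C/m.
By Gauss's law (flux through the curved wall only), E·2πrL = λ_enc L/ε₀.
E = |λ_enc|/(2πε₀r) = (9.198×10^-5)/(2π·8.85×10^-12·0.211) = 7.84×10^6 N/C.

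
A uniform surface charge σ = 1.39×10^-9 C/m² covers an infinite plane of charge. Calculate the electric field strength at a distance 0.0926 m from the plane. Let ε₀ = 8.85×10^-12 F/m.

The symmetry is planar: E is normal to the sheet and the same magnitude on both sides. Take a pillbox straddling the sheet with end-cap area A.
Flux Φ = 2EA and Q_enc = σA, so 2EA = σA/ε₀ ⇒ E = |σ|/(2ε₀), independent of distance.
E = |σ|/(2ε₀) = (1.39×10^-9)/(2·8.85×10^-12) = 78.5 N/C.

|E| = 78.5 V/m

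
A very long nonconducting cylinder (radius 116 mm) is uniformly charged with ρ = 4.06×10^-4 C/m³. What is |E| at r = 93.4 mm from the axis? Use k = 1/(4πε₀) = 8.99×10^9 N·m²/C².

E ≈ 2.14e6 N/C

Choose a coaxial cylinder of radius r = 93.4 mm (arbitrary length L) as the Gaussian surface (r < R).
Enclosed charge per unit length: λ_enc = ρ·πr² = (4.06e-4)π(0.0934)² = 1.113e-5 C/m.
Since E is radial and uniform over the curved surface, Φ = E·2πrL = Q_enc/ε₀ = λ_enc L/ε₀.
E = 2k|λ_enc|/r = 2(8.99×10^9)(1.113e-5)/(0.0934) = 2.14×10^6 N/C.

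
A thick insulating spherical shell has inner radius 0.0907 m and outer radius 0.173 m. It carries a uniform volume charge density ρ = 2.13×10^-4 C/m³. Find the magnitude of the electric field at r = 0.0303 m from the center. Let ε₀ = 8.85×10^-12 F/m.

Symmetry ⇒ E = E(r) r̂. Gaussian sphere of radius r = 0.0303 m (r < 0.0907 m, inside the empty cavity).
Q_enc = 0 (all charge lies at larger r); Gauss's law gives E = 0.

|E| = 0 V/m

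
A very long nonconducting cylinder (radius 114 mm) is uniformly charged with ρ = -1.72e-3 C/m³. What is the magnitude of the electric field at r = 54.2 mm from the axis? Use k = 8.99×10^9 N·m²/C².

Coaxial Gaussian cylinder, radius r = 54.2 mm, length L (r < R).
Enclosed charge per unit length: λ_enc = ρ·πr² = (-1.72e-3)π(0.0542)² = -1.587×10^-5 C/m.
Since E is radial and uniform over the curved surface, Φ = E·2πrL = Q_enc/ε₀ = λ_enc L/ε₀.
E = 2k|λ_enc|/r = 2(8.99×10^9)(1.587e-5)/(0.0542) = 5.27×10^6 N/C.

E ≈ 5.27×10^6 V/m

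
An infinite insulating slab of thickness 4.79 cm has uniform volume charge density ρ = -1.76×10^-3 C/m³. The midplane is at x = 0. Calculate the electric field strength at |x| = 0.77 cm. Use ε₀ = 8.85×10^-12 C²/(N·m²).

1.53×10^6 N/C

By symmetry E is perpendicular to the slab. A Gaussian pillbox from −0.77 cm to +0.77 cm (face area A) lies entirely within the slab.
Q_enc = ρ·(2x)·A and flux = 2EA, so 2EA = 2ρxA/ε₀ ⇒ E = |ρ|x/ε₀.
E = (1.76×10^-3)(0.0077)/(8.85×10^-12) = 1.53e6 N/C.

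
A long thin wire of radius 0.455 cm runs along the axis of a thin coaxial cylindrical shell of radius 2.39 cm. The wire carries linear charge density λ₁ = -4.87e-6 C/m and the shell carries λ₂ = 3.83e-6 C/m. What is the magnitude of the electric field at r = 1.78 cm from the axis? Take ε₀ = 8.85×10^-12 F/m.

|E| = 4.92×10^6 N/C

Coaxial Gaussian cylinder, radius r = 1.78 cm, length L (between the conductors, 0.455 cm < r < 2.39 cm).
The shell at 2.39 cm lies outside the Gaussian surface, so λ_enc = λ₁ = -4.87×10^-6 C/m.
Applying ∮E·dA = Q_enc/ε₀ with the end caps contributing no flux:
E = |λ_enc|/(2πε₀r) = (4.87×10^-6)/(2π·8.85×10^-12·0.0178) = 4.92e6 N/C.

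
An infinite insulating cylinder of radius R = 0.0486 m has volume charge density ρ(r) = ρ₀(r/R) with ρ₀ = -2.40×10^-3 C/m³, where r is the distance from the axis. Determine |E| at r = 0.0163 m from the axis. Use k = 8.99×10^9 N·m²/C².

Coaxial Gaussian cylinder, radius r = 0.0163 m, length L (r < R).
λ_enc = ∫₀^r ρ(r')·2πr' dr' = (2πρ₀/R)·r^3/3 = -4.479×10^-7 C/m.
Applying ∮E·dA = Q_enc/ε₀ with the end caps contributing no flux:
E = 2k|λ_enc|/r = 2(8.99×10^9)(4.479×10^-7)/(0.0163) = 4.94e5 N/C.

E ≈ 4.94×10^5 N/C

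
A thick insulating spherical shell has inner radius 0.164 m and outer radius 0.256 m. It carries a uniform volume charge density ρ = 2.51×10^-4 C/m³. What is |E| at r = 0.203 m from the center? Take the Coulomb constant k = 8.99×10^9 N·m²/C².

E = 9.07×10^5 N/C

By spherical symmetry E is radial; choose a Gaussian sphere of radius r = 0.203 m (within the shell material, 0.164 m < r < 0.256 m).
Only the shell between 0.164 m and r is enclosed: Q_enc = ρ·(4π/3)(r³ − a³) = (2.51×10^-4)·(4π/3)·((0.203)³ − (0.164)³) = 4.158e-6 C.
Applying ∮E·dA = Q_enc/ε₀ with Φ = E(4πr²):
E = k|Q_enc|/r² = (8.99×10^9)(4.158×10^-6)/(0.203)² = 9.07×10^5 N/C.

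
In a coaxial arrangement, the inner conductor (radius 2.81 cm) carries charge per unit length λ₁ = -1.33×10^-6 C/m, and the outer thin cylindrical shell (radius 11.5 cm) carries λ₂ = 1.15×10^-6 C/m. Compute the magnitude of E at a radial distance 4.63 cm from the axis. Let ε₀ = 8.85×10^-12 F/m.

By cylindrical symmetry E is radial; use a coaxial Gaussian cylinder of radius 4.63 cm and length L (between the conductors, 2.81 cm < r < 11.5 cm).
Only the inner wire is enclosed; the outer shell contributes nothing inside itself. λ_enc = λ₁ = -1.33e-6 C/m.
Gauss's law: E·2πrL = λ_enc L/ε₀.
E = |λ_enc|/(2πε₀r) = (1.33×10^-6)/(2π·8.85×10^-12·0.0463) = 5.17×10^5 N/C.

5.17×10^5 N/C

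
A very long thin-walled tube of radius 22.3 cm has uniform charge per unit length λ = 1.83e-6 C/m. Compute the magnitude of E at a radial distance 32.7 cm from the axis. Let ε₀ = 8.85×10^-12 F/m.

Take a coaxial cylindrical Gaussian surface of radius r = 32.7 cm and length L (r > 22.3 cm).
The full line charge is enclosed: λ_enc = 1.83×10^-6 C/m.
Since E is radial and uniform over the curved surface, Φ = E·2πrL = Q_enc/ε₀ = λ_enc L/ε₀.
E = |λ_enc|/(2πε₀r) = (1.83×10^-6)/(2π·8.85×10^-12·0.327) = 1.01e5 N/C.

|E| = 1.01e5 N/C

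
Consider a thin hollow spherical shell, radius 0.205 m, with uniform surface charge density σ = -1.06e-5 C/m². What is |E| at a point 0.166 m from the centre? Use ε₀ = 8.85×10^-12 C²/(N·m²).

By spherical symmetry E is radial; choose a Gaussian sphere of radius r = 0.166 m (inside the shell, r < 0.205 m).
All the charge is outside the Gaussian surface: Q_enc = 0, hence E = 0 everywhere inside the shell.

E = 0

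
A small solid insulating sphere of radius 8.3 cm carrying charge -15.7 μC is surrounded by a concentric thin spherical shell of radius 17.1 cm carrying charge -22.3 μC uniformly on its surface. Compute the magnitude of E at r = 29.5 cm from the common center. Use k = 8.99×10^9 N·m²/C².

E ≈ 3.93e6 V/m

By spherical symmetry E is radial; choose a Gaussian sphere of radius r = 29.5 cm (r > 17.1 cm, enclosing both).
Q_enc = (-15.7 μC) + (-22.3 μC) = -3.80×10^-5 C.
Applying ∮E·dA = Q_enc/ε₀ with Φ = E(4πr²):
E = k|Q_enc|/r² = (8.99×10^9)(3.80×10^-5)/(0.295)² = 3.93e6 N/C.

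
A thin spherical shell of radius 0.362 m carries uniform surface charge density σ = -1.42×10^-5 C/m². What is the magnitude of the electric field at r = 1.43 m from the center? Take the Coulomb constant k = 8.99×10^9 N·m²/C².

|E| = 1.03×10^5 N/C

By spherical symmetry E is radial; choose a Gaussian sphere of radius r = 1.43 m (r > 0.362 m).
The entire shell is enclosed: Q_enc = σ·4πR² = (-1.42e-5)·4π·(0.362)² = -2.338×10^-5 C.
Since E is radial and uniform over the Gaussian sphere, Φ = E·4πr² = Q_enc/ε₀.
E = k|Q_enc|/r² = (8.99×10^9)(2.338e-5)/(1.43)² = 1.03e5 N/C.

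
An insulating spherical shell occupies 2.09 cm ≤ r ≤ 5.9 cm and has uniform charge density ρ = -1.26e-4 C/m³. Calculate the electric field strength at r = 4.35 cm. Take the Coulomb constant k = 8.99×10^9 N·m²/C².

Symmetry ⇒ E = E(r) r̂. Gaussian sphere of radius r = 4.35 cm (within the shell material, 2.09 cm < r < 5.9 cm).
Enclosed charge is the volume from a to r: Q_enc = (4π/3)ρ(r³ − a³) = -3.863×10^-8 C.
Gauss's law: E·4πr² = Q_enc/ε₀.
E = k|Q_enc|/r² = (8.99×10^9)(3.863×10^-8)/(0.0435)² = 1.84e5 N/C.

E ≈ 1.84×10^5 N/C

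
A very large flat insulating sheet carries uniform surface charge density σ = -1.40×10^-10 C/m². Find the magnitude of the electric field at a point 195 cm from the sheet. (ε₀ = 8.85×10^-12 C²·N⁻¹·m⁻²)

By planar symmetry E is perpendicular to the sheet and uniform; use a Gaussian pillbox with flat faces of area A on each side of the sheet.
Only the two end caps contribute flux: Φ = 2EA. With Q_enc = σA, Gauss's law gives E = |σ|/(2ε₀).
E = |σ|/(2ε₀) = (1.40e-10)/(2·8.85×10^-12) = 7.91 N/C.

|E| ≈ 7.91 V/m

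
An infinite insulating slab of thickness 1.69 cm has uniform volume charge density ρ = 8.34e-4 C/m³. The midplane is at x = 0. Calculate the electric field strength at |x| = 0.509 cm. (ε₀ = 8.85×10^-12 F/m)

By symmetry E is perpendicular to the slab. A Gaussian pillbox from −0.509 cm to +0.509 cm (face area A) lies entirely within the slab.
Q_enc = ρ·(2x)·A and flux = 2EA, so 2EA = 2ρxA/ε₀ ⇒ E = |ρ|x/ε₀.
E = (8.34e-4)(0.00509)/(8.85×10^-12) = 4.80×10^5 N/C.

E = 4.80×10^5 N/C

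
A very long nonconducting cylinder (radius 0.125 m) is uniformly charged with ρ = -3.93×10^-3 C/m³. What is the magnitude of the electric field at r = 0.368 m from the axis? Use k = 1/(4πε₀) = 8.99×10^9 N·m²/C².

Coaxial Gaussian cylinder, radius r = 0.368 m, length L (r > 0.125 m, full cross-section enclosed).
λ_enc = ρ·πR² = (-3.93e-3)π(0.125)² = -1.929×10^-4 C/m.
Gauss's law: E·2πrL = λ_enc L/ε₀.
E = 2k|λ_enc|/r = 2(8.99×10^9)(1.929×10^-4)/(0.368) = 9.43e6 N/C.

E = 9.43×10^6 N/C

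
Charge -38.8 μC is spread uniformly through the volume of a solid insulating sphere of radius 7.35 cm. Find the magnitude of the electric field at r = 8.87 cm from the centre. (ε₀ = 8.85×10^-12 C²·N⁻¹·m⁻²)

|E| = 4.43×10^7 N/C

Use a concentric Gaussian sphere at r = 8.87 cm (r > R, so the entire charge is enclosed).
Q_enc = -38.8 μC = -3.88×10^-5 C.
Applying ∮E·dA = Q_enc/ε₀ with Φ = E(4πr²):
E = |Q_enc|/(4πε₀r²) = (3.88×10^-5)/(4π·8.85×10^-12·(0.0887)²) = 4.43×10^7 N/C.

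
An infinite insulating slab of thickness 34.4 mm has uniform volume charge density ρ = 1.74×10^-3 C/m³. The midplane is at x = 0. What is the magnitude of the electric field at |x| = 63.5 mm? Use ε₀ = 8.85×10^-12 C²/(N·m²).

|E| ≈ 3.38e6 N/C

The point |x| = 63.5 mm lies outside the slab (half-thickness 0.0172 m). A symmetric pillbox spanning the full slab encloses Q_enc = ρ·d·A.
Flux = 2EA ⇒ E = |ρ|d/(2ε₀), independent of distance outside.
E = (1.74×10^-3)(0.0344)/(2·8.85×10^-12) = 3.38×10^6 N/C.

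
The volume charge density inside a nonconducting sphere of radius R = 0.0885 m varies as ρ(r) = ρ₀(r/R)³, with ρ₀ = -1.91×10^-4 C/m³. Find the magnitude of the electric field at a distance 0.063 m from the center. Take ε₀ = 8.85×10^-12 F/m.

|E| = 8.17×10^4 N/C

Use a concentric Gaussian sphere at r = 0.063 m (r < R).
Q_enc = ∫₀^r ρ(r')·4πr'² dr' = (4πρ₀/R³) ∫₀^r r'^5 dr' = 4πρ₀ r^6/(6·R³) = -3.608×10^-8 C.
Applying ∮E·dA = Q_enc/ε₀ with Φ = E(4πr²):
E = |Q_enc|/(4πε₀r²) = (3.608×10^-8)/(4π·8.85×10^-12·(0.063)²) = 8.17×10^4 N/C.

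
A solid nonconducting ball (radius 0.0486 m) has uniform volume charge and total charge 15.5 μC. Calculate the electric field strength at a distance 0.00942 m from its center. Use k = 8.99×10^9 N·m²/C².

E ≈ 1.14e7 N/C

By spherical symmetry E is radial; choose a Gaussian sphere of radius r = 0.00942 m (r < R).
Only the charge within r is enclosed: Q_enc = Q·(r/R)³ = (15.5 μC)·(0.00942 m/0.0486 m)³ = 1.129×10^-7 C.
Since E is radial and uniform over the Gaussian sphere, Φ = E·4πr² = Q_enc/ε₀.
E = k|Q_enc|/r² = (8.99×10^9)(1.129×10^-7)/(0.00942)² = 1.14e7 N/C.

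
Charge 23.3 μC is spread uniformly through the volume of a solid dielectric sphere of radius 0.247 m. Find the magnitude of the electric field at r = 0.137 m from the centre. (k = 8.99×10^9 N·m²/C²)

Use a concentric Gaussian sphere at r = 0.137 m (r < R).
Only the charge within r is enclosed: Q_enc = Q·(r/R)³ = (23.3 μC)·(0.137 m/0.247 m)³ = 3.976e-6 C.
By Gauss's law, ∮E·dA = E·4πr² = Q_enc/ε₀.
E = k|Q_enc|/r² = (8.99×10^9)(3.976e-6)/(0.137)² = 1.90×10^6 N/C.

E = 1.90×10^6 N/C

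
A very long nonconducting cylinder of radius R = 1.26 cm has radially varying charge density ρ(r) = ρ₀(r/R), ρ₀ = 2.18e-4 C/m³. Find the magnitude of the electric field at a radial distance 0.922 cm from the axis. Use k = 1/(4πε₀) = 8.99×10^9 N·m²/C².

5.54×10^4 V/m

Take a coaxial cylindrical Gaussian surface of radius r = 0.922 cm and length L (r < R).
λ_enc = ∫₀^r ρ(r')·2πr' dr' = (2πρ₀/R)·r^3/3 = 2.84×10^-8 C/m.
Gauss's law: E·2πrL = λ_enc L/ε₀.
E = 2k|λ_enc|/r = 2(8.99×10^9)(2.84×10^-8)/(0.00922) = 5.54e4 N/C.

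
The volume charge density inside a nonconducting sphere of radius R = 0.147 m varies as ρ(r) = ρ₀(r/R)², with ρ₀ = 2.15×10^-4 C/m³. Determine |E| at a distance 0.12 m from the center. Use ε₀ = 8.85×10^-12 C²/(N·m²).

E ≈ 3.89×10^5 N/C

By spherical symmetry E is radial; choose a Gaussian sphere of radius r = 0.12 m (r < R).
Integrate the density: Q_enc = 4π ∫₀^r ρ₀(r'/R)^2 r'² dr' = 4πρ₀ r^5/(5·R²) = 6.222×10^-7 C.
Gauss's law: E·4πr² = Q_enc/ε₀.
E = |Q_enc|/(4πε₀r²) = (6.222×10^-7)/(4π·8.85×10^-12·(0.12)²) = 3.89×10^5 N/C.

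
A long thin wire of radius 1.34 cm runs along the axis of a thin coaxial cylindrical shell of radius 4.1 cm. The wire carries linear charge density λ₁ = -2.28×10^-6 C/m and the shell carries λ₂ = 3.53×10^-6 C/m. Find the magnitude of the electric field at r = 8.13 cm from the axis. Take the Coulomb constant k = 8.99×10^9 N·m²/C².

|E| ≈ 2.76×10^5 N/C

Choose a coaxial cylinder of radius r = 8.13 cm (arbitrary length L) as the Gaussian surface (r > 4.1 cm, enclosing both).
λ_enc = λ₁ + λ₂ = (-2.28×10^-6) + (3.53×10^-6) = 1.25×10^-6 C/m.
Since E is radial and uniform over the curved surface, Φ = E·2πrL = Q_enc/ε₀ = λ_enc L/ε₀.
E = 2k|λ_enc|/r = 2(8.99×10^9)(1.25×10^-6)/(0.0813) = 2.76×10^5 N/C.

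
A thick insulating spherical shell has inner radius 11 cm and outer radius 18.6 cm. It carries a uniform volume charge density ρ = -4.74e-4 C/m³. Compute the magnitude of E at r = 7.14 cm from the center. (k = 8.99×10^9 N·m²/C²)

Use a concentric Gaussian sphere at r = 7.14 cm (r < 11 cm, inside the empty cavity).
Q_enc = 0 (all charge lies at larger r); Gauss's law gives E = 0.

E = 0 (no enclosed charge)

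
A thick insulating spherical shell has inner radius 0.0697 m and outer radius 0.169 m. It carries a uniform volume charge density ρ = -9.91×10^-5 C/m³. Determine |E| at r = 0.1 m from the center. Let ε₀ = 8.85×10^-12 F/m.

Take a concentric spherical Gaussian surface of radius r = 0.1 m (within the shell material, 0.0697 m < r < 0.169 m).
Enclosed charge is the volume from a to r: Q_enc = (4π/3)ρ(r³ − a³) = -2.745×10^-7 C.
Applying ∮E·dA = Q_enc/ε₀ with Φ = E(4πr²):
E = |Q_enc|/(4πε₀r²) = (2.745e-7)/(4π·8.85×10^-12·(0.1)²) = 2.47×10^5 N/C.

|E| ≈ 2.47×10^5 N/C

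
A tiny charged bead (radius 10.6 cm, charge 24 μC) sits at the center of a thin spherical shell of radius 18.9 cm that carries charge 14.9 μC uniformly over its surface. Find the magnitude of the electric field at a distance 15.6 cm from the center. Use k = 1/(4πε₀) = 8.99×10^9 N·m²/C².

Symmetry ⇒ E = E(r) r̂. Gaussian sphere of radius r = 15.6 cm (between the bodies, 10.6 cm < r < 18.9 cm).
The shell at 18.9 cm lies outside the Gaussian surface, so Q_enc = 24 μC = 2.40×10^-5 C.
Since E is radial and uniform over the Gaussian sphere, Φ = E·4πr² = Q_enc/ε₀.
E = k|Q_enc|/r² = (8.99×10^9)(2.40×10^-5)/(0.156)² = 8.87×10^6 N/C.

8.87e6 N/C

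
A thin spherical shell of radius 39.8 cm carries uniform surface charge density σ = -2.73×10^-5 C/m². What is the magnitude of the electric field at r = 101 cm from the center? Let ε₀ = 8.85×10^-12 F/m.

|E| ≈ 4.79e5 N/C

Use a concentric Gaussian sphere at r = 101 cm (r > 39.8 cm).
The entire shell is enclosed: Q_enc = σ·4πR² = (-2.73×10^-5)·4π·(0.398)² = -5.434×10^-5 C.
Applying ∮E·dA = Q_enc/ε₀ with Φ = E(4πr²):
E = |Q_enc|/(4πε₀r²) = (5.434×10^-5)/(4π·8.85×10^-12·(1.01)²) = 4.79×10^5 N/C.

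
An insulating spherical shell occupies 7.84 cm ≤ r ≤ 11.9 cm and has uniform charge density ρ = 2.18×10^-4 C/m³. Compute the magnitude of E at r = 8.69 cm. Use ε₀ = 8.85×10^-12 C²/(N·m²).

1.90×10^5 N/C

Symmetry ⇒ E = E(r) r̂. Gaussian sphere of radius r = 8.69 cm (within the shell material, 7.84 cm < r < 11.9 cm).
Only the shell between 7.84 cm and r is enclosed: Q_enc = ρ·(4π/3)(r³ − a³) = (2.18×10^-4)·(4π/3)·((0.0869)³ − (0.0784)³) = 1.592×10^-7 C.
Since E is radial and uniform over the Gaussian sphere, Φ = E·4πr² = Q_enc/ε₀.
E = |Q_enc|/(4πε₀r²) = (1.592×10^-7)/(4π·8.85×10^-12·(0.0869)²) = 1.90×10^5 N/C.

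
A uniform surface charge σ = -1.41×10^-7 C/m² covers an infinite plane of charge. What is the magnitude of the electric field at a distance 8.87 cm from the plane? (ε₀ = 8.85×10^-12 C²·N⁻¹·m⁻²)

The symmetry is planar: E is normal to the sheet and the same magnitude on both sides. Take a pillbox straddling the sheet with end-cap area A.
Flux Φ = 2EA and Q_enc = σA, so 2EA = σA/ε₀ ⇒ E = |σ|/(2ε₀), independent of distance.
E = |σ|/(2ε₀) = (1.41×10^-7)/(2·8.85×10^-12) = 7.97×10^3 N/C.

|E| ≈ 7.97×10^3 N/C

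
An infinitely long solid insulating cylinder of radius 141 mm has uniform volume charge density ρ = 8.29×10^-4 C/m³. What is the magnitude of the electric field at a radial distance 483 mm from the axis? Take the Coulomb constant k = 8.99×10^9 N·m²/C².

|E| = 1.93e6 V/m

Take a coaxial cylindrical Gaussian surface of radius r = 483 mm and length L (r > 141 mm, full cross-section enclosed).
λ_enc = ρ·πR² = (8.29×10^-4)π(0.141)² = 5.178×10^-5 C/m.
Since E is radial and uniform over the curved surface, Φ = E·2πrL = Q_enc/ε₀ = λ_enc L/ε₀.
E = 2k|λ_enc|/r = 2(8.99×10^9)(5.178×10^-5)/(0.483) = 1.93e6 N/C.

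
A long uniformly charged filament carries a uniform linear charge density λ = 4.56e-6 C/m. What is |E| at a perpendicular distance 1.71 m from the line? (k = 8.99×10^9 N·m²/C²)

Take a coaxial cylindrical Gaussian surface of radius r = 1.71 m and length L.
Q_enc = λL, so λ_enc = 4.56×10^-6 C/m.
Applying ∮E·dA = Q_enc/ε₀ with the end caps contributing no flux:
E = 2k|λ_enc|/r = 2(8.99×10^9)(4.56×10^-6)/(1.71) = 4.79×10^4 N/C.

|E| ≈ 4.79e4 N/C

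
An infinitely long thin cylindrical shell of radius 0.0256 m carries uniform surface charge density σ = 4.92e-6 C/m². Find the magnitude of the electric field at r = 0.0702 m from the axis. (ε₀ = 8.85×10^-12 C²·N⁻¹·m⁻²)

By cylindrical symmetry E is radial; use a coaxial Gaussian cylinder of radius 0.0702 m and length L (r > 0.0256 m).
The whole shell is enclosed: λ_enc = σ·2πR = (4.92×10^-6)·2π·(0.0256) = 7.914×10^-7 C/m.
Applying ∮E·dA = Q_enc/ε₀ with the end caps contributing no flux:
E = |λ_enc|/(2πε₀r) = (7.914×10^-7)/(2π·8.85×10^-12·0.0702) = 2.03×10^5 N/C.

|E| ≈ 2.03×10^5 N/C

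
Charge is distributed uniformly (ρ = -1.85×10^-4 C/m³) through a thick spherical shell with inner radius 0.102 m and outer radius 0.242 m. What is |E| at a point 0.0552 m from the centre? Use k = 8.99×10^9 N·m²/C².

Use a concentric Gaussian sphere at r = 0.0552 m (r < 0.102 m, inside the empty cavity).
No charge is enclosed, so by Gauss's law E·4πr² = 0 ⇒ E = 0.

|E| = 0 N/C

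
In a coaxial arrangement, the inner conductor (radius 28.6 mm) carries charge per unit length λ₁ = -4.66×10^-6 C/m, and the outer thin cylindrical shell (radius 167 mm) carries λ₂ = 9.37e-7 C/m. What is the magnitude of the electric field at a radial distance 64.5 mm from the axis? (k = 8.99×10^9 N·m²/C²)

|E| ≈ 1.30×10^6 N/C

Take a coaxial cylindrical Gaussian surface of radius r = 64.5 mm and length L (between the conductors, 28.6 mm < r < 167 mm).
Only the inner wire is enclosed; the outer shell contributes nothing inside itself. λ_enc = λ₁ = -4.66×10^-6 C/m.
Since E is radial and uniform over the curved surface, Φ = E·2πrL = Q_enc/ε₀ = λ_enc L/ε₀.
E = 2k|λ_enc|/r = 2(8.99×10^9)(4.66×10^-6)/(0.0645) = 1.30×10^6 N/C.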